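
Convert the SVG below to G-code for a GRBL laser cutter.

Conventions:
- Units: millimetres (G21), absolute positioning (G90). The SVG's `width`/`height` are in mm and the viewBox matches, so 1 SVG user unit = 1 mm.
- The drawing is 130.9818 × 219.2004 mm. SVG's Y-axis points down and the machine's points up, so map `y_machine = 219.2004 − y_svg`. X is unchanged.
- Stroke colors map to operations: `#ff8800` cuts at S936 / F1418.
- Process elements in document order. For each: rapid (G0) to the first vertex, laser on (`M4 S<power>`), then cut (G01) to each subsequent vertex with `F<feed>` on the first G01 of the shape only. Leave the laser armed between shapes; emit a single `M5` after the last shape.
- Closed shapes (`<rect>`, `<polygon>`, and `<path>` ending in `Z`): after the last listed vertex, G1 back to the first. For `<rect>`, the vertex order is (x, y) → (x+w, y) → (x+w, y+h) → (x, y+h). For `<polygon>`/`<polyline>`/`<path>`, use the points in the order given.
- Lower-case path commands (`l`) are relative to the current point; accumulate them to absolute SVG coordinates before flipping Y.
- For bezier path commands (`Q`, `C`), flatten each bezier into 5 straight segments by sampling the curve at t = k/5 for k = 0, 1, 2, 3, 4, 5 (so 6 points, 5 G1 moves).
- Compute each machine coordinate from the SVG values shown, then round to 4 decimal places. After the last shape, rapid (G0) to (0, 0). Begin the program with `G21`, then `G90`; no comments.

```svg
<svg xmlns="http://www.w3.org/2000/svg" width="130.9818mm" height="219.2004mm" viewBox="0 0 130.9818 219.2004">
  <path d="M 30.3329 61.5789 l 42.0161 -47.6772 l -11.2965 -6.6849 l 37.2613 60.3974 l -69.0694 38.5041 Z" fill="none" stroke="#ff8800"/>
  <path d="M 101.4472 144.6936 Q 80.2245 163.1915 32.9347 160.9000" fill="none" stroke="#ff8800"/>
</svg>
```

G21
G90
G0 X30.3329 Y157.6215
M4 S936
G01 X72.3490 Y205.2987 F1418
G01 X61.0525 Y211.9836
G01 X98.3138 Y151.5862
G01 X29.2444 Y113.0821
G01 X30.3329 Y157.6215
G0 X101.4472 Y74.5068
M4 S936
G01 X91.9154 Y67.9392 F1418
G01 X80.2983 Y63.0348
G01 X66.5958 Y59.7935
G01 X50.8079 Y58.2154
G01 X32.9347 Y58.3004
M5
G0 X0.0000 Y0.0000

viewBox `0 0 130.9818 219.2004` with mm width/height → 1 unit = 1 mm. Flip: y_m = 219.2004 − y_svg.

**Shape 1** — `<path>` closed polygon, stroke `#ff8800` → cut (S936, F1418). Machine vertices: (30.3329,157.6215) → (72.3490,205.2987) → (61.0525,211.9836) → (98.3138,151.5862) → (29.2444,113.0821) → (30.3329,157.6215). Closed: final G1 returns to the first vertex.

**Shape 2** — `<path>` quadratic bezier, stroke `#ff8800` → cut (S936, F1418). Control points (SVG): P0=(101.4472,144.6936), P1=(80.2245,163.1915), P2=(32.9347,160.9000); sampled at t=k/5. Machine vertices: (101.4472,74.5068) → (91.9154,67.9392) → (80.2983,63.0348) → (66.5958,59.7935) → (50.8079,58.2154) → (32.9347,58.3004). Open path.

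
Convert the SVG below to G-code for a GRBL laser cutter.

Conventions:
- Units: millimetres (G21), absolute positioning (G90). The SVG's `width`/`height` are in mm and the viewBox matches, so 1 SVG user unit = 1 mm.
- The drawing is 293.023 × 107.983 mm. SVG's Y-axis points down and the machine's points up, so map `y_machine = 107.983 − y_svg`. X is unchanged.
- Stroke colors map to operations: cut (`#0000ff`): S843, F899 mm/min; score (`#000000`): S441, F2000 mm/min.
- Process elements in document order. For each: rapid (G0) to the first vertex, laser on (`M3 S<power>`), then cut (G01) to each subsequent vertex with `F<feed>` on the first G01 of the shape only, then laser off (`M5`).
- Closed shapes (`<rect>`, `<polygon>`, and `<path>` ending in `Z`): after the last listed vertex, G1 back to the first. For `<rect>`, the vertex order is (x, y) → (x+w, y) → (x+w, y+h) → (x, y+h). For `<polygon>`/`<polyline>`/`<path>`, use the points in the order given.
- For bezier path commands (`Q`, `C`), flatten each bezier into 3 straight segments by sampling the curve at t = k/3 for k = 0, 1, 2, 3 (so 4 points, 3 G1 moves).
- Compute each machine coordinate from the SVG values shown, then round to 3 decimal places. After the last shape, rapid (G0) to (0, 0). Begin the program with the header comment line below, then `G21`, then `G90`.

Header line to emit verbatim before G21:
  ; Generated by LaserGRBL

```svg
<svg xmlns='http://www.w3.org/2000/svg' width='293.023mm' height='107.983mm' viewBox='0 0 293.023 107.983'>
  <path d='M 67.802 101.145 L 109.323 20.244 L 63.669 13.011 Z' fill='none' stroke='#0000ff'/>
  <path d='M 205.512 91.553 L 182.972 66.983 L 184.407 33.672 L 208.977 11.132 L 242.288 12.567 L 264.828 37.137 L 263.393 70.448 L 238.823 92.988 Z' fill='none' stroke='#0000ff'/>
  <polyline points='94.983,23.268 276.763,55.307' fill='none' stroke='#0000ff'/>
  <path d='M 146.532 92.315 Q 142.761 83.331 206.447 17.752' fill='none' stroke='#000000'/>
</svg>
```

; Generated by LaserGRBL
G21
G90
G0 X67.802 Y6.838
M3 S843
G01 X109.323 Y87.739 F899
G01 X63.669 Y94.972
G01 X67.802 Y6.838
M5
G0 X205.512 Y16.430
M3 S843
G01 X182.972 Y41.000 F899
G01 X184.407 Y74.311
G01 X208.977 Y96.851
G01 X242.288 Y95.416
G01 X264.828 Y70.846
G01 X263.393 Y37.535
G01 X238.823 Y14.995
G01 X205.512 Y16.430
M5
G0 X94.983 Y84.715
M3 S843
G01 X276.763 Y52.676 F899
M5
G0 X146.532 Y15.668
M3 S441
G01 X151.513 Y27.946 F2000
G01 X171.485 Y52.800
G01 X206.447 Y90.231
M5
G0 X0.000 Y0.000

viewBox `0 0 293.023 107.983` with mm width/height → 1 unit = 1 mm. Flip: y_m = 107.983 − y_svg.

**Shape 1** — `<path>` closed polygon, stroke `#0000ff` → cut (S843, F899). Machine vertices: (67.802,6.838) → (109.323,87.739) → (63.669,94.972) → (67.802,6.838). Closed: final G1 returns to the first vertex.

**Shape 2** — `<path>` regular polygon, stroke `#0000ff` → cut (S843, F899). Machine vertices: (205.512,16.430) → (182.972,41.000) → (184.407,74.311) → (208.977,96.851) → (242.288,95.416) → (264.828,70.846) → (263.393,37.535) → (238.823,14.995) → (205.512,16.430). Closed: final G1 returns to the first vertex.

**Shape 3** — `<polyline>` line segment, stroke `#0000ff` → cut (S843, F899). Machine vertices: (94.983,84.715) → (276.763,52.676). Open path.

**Shape 4** — `<path>` quadratic bezier, stroke `#000000` → score (S441, F2000). Control points (SVG): P0=(146.532,92.315), P1=(142.761,83.331), P2=(206.447,17.752); sampled at t=k/3. Machine vertices: (146.532,15.668) → (151.513,27.946) → (171.485,52.800) → (206.447,90.231). Open path.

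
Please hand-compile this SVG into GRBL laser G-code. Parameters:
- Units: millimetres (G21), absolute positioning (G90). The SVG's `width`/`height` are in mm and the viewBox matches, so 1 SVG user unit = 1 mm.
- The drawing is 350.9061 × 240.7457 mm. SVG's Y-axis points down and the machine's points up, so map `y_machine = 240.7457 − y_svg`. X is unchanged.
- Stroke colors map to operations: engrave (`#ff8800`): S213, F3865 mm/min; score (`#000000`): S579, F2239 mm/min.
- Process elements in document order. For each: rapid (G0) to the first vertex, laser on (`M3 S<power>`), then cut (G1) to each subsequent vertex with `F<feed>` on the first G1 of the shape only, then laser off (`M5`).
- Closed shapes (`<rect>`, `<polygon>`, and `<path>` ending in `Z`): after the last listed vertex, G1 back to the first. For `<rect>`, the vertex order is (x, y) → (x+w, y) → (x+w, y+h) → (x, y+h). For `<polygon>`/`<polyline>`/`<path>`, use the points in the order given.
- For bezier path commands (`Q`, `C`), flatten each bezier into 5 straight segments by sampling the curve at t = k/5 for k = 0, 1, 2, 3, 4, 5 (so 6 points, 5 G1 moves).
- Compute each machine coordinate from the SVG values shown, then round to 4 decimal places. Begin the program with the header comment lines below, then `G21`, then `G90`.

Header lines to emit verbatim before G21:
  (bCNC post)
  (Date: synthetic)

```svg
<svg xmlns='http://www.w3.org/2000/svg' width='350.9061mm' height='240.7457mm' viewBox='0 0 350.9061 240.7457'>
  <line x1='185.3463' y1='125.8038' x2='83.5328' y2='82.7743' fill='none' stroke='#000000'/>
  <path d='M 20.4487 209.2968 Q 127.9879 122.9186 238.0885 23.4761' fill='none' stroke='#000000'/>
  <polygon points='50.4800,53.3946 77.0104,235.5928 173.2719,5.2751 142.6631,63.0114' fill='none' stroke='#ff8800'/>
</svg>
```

(bCNC post)
(Date: synthetic)
G21
G90
G0 X185.3463 Y114.9419
M3 S579
G1 X83.5328 Y157.9714 F2239
M5
G0 X20.4487 Y31.4489
M3 S579
G1 X63.5668 Y66.5228 F2239
G1 X106.8899 Y102.6417
G1 X150.4178 Y139.8059
G1 X194.1507 Y178.0152
G1 X238.0885 Y217.2696
M5
G0 X50.4800 Y187.3511
M3 S213
G1 X77.0104 Y5.1529 F3865
G1 X173.2719 Y235.4706
G1 X142.6631 Y177.7343
G1 X50.4800 Y187.3511
M5

Since the viewBox matches the mm dimensions, user units are millimetres directly. The only transform is the Y-flip y_m = 240.7457 − y_svg.

Shape 1 is a line segment drawn with `<line>`. Its stroke #000000 means score at S579, F2239. After flipping Y the toolpath is (185.3463,114.9419) → (83.5328,157.9714).

Shape 2 is a quadratic bezier drawn with `<path>`. Its stroke #000000 means score at S579, F2239. After flipping Y the toolpath is (20.4487,31.4489) → (63.5668,66.5228) → (106.8899,102.6417) → (150.4178,139.8059) → (194.1507,178.0152) → (238.0885,217.2696).

Shape 3 is a closed polygon drawn with `<polygon>`. Its stroke #ff8800 means engrave at S213, F3865. After flipping Y the toolpath is (50.4800,187.3511) → (77.0104,5.1529) → (173.2719,235.4706) → (142.6631,177.7343) → (50.4800,187.3511), returning to the start.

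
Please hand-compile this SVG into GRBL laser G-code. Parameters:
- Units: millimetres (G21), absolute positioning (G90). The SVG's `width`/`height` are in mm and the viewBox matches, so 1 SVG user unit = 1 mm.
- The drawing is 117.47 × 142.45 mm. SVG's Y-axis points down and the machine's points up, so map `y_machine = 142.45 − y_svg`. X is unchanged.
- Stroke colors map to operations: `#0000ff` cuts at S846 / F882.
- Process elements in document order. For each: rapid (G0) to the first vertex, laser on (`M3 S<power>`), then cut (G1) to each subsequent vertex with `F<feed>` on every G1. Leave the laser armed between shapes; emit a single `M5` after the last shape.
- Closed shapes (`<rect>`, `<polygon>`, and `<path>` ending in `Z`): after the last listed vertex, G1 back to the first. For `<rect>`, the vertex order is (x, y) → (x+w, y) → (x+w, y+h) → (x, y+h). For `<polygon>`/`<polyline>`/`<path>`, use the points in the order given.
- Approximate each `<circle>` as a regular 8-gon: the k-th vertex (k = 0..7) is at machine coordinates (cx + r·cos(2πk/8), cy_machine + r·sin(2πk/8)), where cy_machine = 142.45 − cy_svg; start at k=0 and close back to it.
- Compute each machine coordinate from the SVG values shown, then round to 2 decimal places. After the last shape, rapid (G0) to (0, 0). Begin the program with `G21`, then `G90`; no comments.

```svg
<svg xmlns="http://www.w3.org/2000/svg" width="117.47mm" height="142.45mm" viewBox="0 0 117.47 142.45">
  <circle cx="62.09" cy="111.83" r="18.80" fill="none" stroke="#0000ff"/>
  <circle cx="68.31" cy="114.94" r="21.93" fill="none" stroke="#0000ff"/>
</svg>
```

G21
G90
G0 X80.89 Y30.62
M3 S846
G1 X75.38 Y43.91 F882
G1 X62.09 Y49.42 F882
G1 X48.80 Y43.91 F882
G1 X43.29 Y30.62 F882
G1 X48.80 Y17.33 F882
G1 X62.09 Y11.82 F882
G1 X75.38 Y17.33 F882
G1 X80.89 Y30.62 F882
G0 X90.24 Y27.51
M3 S846
G1 X83.82 Y43.02 F882
G1 X68.31 Y49.44 F882
G1 X52.80 Y43.02 F882
G1 X46.38 Y27.51 F882
G1 X52.80 Y12.00 F882
G1 X68.31 Y5.58 F882
G1 X83.82 Y12.00 F882
G1 X90.24 Y27.51 F882
M5
G0 X0.00 Y0.00

viewBox `0 0 117.47 142.45` with mm width/height → 1 unit = 1 mm. Flip: y_m = 142.45 − y_svg.

**Shape 1** — `<circle>` circle, stroke `#0000ff` → cut (S846, F882). Machine vertices: (80.89,30.62) → (75.38,43.91) → (62.09,49.42) → (48.80,43.91) → (43.29,30.62) → (48.80,17.33) → (62.09,11.82) → (75.38,17.33) → (80.89,30.62). Closed: final G1 returns to the first vertex.

**Shape 2** — `<circle>` circle, stroke `#0000ff` → cut (S846, F882). Machine vertices: (90.24,27.51) → (83.82,43.02) → (68.31,49.44) → (52.80,43.02) → (46.38,27.51) → (52.80,12.00) → (68.31,5.58) → (83.82,12.00) → (90.24,27.51). Closed: final G1 returns to the first vertex.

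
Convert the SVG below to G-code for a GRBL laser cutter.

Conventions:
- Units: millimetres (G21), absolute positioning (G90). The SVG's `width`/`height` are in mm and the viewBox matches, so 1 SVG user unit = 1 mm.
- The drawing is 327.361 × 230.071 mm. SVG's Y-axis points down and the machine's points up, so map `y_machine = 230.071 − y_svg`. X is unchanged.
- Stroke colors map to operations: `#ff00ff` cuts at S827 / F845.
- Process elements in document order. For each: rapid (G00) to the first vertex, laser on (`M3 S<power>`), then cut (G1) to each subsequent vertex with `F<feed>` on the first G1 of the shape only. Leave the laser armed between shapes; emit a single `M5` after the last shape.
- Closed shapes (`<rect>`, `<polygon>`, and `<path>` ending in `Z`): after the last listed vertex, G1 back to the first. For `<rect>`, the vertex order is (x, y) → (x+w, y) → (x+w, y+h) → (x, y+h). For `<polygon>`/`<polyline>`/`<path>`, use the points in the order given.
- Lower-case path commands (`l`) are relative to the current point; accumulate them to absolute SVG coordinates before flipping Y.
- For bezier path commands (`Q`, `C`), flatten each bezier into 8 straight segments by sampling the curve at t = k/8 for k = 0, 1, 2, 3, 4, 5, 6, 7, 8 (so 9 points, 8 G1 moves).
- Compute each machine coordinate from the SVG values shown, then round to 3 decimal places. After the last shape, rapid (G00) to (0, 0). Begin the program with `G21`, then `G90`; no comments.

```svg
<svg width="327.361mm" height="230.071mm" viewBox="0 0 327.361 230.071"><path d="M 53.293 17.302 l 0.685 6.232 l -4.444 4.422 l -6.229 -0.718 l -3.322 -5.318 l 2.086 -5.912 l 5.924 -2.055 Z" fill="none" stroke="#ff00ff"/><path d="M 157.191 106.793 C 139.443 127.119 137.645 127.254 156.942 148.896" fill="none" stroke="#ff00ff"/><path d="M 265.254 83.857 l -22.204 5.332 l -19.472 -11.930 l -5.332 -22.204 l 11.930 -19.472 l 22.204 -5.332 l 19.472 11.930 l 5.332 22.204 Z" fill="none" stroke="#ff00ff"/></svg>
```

G21
G90
G00 X53.293 Y212.769
M3 S827
G1 X53.978 Y206.537 F845
G1 X49.534 Y202.115
G1 X43.305 Y202.833
G1 X39.983 Y208.151
G1 X42.069 Y214.063
G1 X47.993 Y216.118
G1 X53.293 Y212.769
G00 X157.191 Y123.278
M3 S827
G1 X151.293 Y116.521 F845
G1 X146.951 Y111.168
G1 X144.225 Y106.730
G1 X143.175 Y102.720
G1 X143.861 Y98.648
G1 X146.344 Y94.025
G1 X150.684 Y88.364
G1 X156.942 Y81.175
G00 X265.254 Y146.214
M3 S827
G1 X243.050 Y140.882 F845
G1 X223.578 Y152.812
G1 X218.246 Y175.016
G1 X230.176 Y194.488
G1 X252.380 Y199.820
G1 X271.852 Y187.890
G1 X277.184 Y165.686
G1 X265.254 Y146.214
M5
G00 X0.000 Y0.000

viewBox `0 0 327.361 230.071` with mm width/height → 1 unit = 1 mm. Flip: y_m = 230.071 − y_svg.

**Shape 1** — `<path>` regular polygon, stroke `#ff00ff` → cut (S827, F845). Machine vertices: (53.293,212.769) → (53.978,206.537) → (49.534,202.115) → (43.305,202.833) → (39.983,208.151) → (42.069,214.063) → (47.993,216.118) → (53.293,212.769). Closed: final G1 returns to the first vertex.

**Shape 2** — `<path>` cubic bezier, stroke `#ff00ff` → cut (S827, F845). Control points (SVG): P0=(157.191,106.793), P1=(139.443,127.119), P2=(137.645,127.254), P3=(156.942,148.896); sampled at t=k/8. Machine vertices: (157.191,123.278) → (151.293,116.521) → (146.951,111.168) → (144.225,106.730) → (143.175,102.720) → (143.861,98.648) → (146.344,94.025) → (150.684,88.364) → (156.942,81.175). Open path.

**Shape 3** — `<path>` regular polygon, stroke `#ff00ff` → cut (S827, F845). Machine vertices: (265.254,146.214) → (243.050,140.882) → (223.578,152.812) → (218.246,175.016) → (230.176,194.488) → (252.380,199.820) → (271.852,187.890) → (277.184,165.686) → (265.254,146.214). Closed: final G1 returns to the first vertex.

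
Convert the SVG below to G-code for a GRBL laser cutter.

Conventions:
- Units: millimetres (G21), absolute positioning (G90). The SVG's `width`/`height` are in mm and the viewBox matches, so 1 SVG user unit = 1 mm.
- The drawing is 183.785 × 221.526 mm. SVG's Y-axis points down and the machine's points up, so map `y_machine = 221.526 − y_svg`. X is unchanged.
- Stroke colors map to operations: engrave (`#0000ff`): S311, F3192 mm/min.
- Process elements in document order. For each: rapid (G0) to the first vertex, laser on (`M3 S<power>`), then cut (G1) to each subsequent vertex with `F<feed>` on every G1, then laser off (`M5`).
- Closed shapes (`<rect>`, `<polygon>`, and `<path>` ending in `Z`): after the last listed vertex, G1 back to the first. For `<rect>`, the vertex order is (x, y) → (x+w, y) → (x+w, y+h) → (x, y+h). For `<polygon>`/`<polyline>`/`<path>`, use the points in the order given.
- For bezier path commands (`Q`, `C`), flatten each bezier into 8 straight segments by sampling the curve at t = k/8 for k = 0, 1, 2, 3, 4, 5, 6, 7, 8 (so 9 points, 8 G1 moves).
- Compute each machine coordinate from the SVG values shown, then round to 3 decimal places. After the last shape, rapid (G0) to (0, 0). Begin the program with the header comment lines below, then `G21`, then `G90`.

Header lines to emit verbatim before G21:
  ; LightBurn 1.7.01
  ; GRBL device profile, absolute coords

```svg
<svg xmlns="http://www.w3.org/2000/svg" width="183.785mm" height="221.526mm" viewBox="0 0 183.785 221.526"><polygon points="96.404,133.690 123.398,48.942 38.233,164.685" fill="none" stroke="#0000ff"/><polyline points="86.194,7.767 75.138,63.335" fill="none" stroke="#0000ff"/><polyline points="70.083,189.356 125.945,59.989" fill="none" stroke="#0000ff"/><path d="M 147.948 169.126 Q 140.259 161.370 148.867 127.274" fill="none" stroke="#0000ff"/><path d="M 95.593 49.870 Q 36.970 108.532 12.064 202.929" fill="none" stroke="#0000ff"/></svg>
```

Since the viewBox matches the mm dimensions, user units are millimetres directly. The only transform is the Y-flip y_m = 221.526 − y_svg.

Shape 1 is a closed polygon drawn with `<polygon>`. Its stroke #0000ff means engrave at S311, F3192. After flipping Y the toolpath is (96.404,87.836) → (123.398,172.584) → (38.233,56.841) → (96.404,87.836), returning to the start.

Shape 2 is a line segment drawn with `<polyline>`. Its stroke #0000ff means engrave at S311, F3192. After flipping Y the toolpath is (86.194,213.759) → (75.138,158.191).

Shape 3 is a line segment drawn with `<polyline>`. Its stroke #0000ff means engrave at S311, F3192. After flipping Y the toolpath is (70.083,32.170) → (125.945,161.537).

Shape 4 is a quadratic bezier drawn with `<path>`. Its stroke #0000ff means engrave at S311, F3192. After flipping Y the toolpath is (147.948,52.400) → (146.280,54.751) → (145.122,57.924) → (144.473,61.921) → (144.333,66.741) → (144.703,72.384) → (145.582,78.850) → (146.970,86.140) → (148.867,94.252).

Shape 5 is a quadratic bezier drawn with `<path>`. Its stroke #0000ff means engrave at S311, F3192. After flipping Y the toolpath is (95.593,171.656) → (81.464,156.432) → (68.389,140.092) → (56.367,122.634) → (45.399,104.060) → (35.485,84.370) → (26.624,63.562) → (18.817,41.638) → (12.064,18.597).

; LightBurn 1.7.01
; GRBL device profile, absolute coords
G21
G90
G0 X96.404 Y87.836
M3 S311
G1 X123.398 Y172.584 F3192
G1 X38.233 Y56.841 F3192
G1 X96.404 Y87.836 F3192
M5
G0 X86.194 Y213.759
M3 S311
G1 X75.138 Y158.191 F3192
M5
G0 X70.083 Y32.170
M3 S311
G1 X125.945 Y161.537 F3192
M5
G0 X147.948 Y52.400
M3 S311
G1 X146.280 Y54.751 F3192
G1 X145.122 Y57.924 F3192
G1 X144.473 Y61.921 F3192
G1 X144.333 Y66.741 F3192
G1 X144.703 Y72.384 F3192
G1 X145.582 Y78.850 F3192
G1 X146.970 Y86.140 F3192
G1 X148.867 Y94.252 F3192
M5
G0 X95.593 Y171.656
M3 S311
G1 X81.464 Y156.432 F3192
G1 X68.389 Y140.092 F3192
G1 X56.367 Y122.634 F3192
G1 X45.399 Y104.060 F3192
G1 X35.485 Y84.370 F3192
G1 X26.624 Y63.562 F3192
G1 X18.817 Y41.638 F3192
G1 X12.064 Y18.597 F3192
M5
G0 X0.000 Y0.000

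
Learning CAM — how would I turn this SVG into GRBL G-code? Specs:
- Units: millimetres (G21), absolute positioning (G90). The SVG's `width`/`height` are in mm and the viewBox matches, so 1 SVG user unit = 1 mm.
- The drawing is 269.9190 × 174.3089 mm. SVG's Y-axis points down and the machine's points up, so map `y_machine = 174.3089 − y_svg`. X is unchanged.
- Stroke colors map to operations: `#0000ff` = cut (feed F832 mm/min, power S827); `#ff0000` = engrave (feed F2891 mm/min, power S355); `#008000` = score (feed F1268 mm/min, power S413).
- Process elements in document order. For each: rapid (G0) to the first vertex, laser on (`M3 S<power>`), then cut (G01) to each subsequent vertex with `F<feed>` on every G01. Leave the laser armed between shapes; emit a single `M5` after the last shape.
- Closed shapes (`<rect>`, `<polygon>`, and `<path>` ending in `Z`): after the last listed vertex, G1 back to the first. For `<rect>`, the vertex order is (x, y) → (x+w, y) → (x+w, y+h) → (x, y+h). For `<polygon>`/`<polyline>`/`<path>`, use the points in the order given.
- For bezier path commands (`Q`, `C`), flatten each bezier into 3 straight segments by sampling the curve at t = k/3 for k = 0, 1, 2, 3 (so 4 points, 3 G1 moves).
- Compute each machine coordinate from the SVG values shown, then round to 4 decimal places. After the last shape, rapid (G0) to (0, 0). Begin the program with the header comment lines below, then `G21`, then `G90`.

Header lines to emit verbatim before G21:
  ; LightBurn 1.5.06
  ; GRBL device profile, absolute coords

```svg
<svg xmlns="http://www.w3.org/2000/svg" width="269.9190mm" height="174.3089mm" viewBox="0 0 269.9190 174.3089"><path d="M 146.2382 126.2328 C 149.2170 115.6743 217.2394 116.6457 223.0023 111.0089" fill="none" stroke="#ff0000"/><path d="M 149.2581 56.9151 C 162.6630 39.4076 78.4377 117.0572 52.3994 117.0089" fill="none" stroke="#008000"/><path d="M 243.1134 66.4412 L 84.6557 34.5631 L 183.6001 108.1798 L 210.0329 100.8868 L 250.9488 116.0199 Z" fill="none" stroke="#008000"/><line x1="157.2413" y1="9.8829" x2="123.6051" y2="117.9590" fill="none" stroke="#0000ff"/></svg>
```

viewBox `0 0 269.9190 174.3089` with mm width/height → 1 unit = 1 mm. Flip: y_m = 174.3089 − y_svg.

**Shape 1** — `<path>` cubic bezier, stroke `#ff0000` → engrave (S355, F2891). Control points (SVG): P0=(146.2382,126.2328), P1=(149.2170,115.6743), P2=(217.2394,116.6457), P3=(223.0023,111.0089); sampled at t=k/3. Machine vertices: (146.2382,48.0761) → (166.1833,55.4631) → (201.2012,59.1942) → (223.0023,63.3000). Open path.

**Shape 2** — `<path>` cubic bezier, stroke `#008000` → score (S413, F1268). Control points (SVG): P0=(149.2581,56.9151), P1=(162.6630,39.4076), P2=(78.4377,117.0572), P3=(52.3994,117.0089); sampled at t=k/3. Machine vertices: (149.2581,117.3938) → (135.8906,109.5843) → (92.0624,76.7490) → (52.3994,57.3000). Open path.

**Shape 3** — `<path>` closed polygon, stroke `#008000` → score (S413, F1268). Machine vertices: (243.1134,107.8677) → (84.6557,139.7458) → (183.6001,66.1291) → (210.0329,73.4221) → (250.9488,58.2890) → (243.1134,107.8677). Closed: final G1 returns to the first vertex.

**Shape 4** — `<line>` line segment, stroke `#0000ff` → cut (S827, F832). Machine vertices: (157.2413,164.4260) → (123.6051,56.3499). Open path.

; LightBurn 1.5.06
; GRBL device profile, absolute coords
G21
G90
G0 X146.2382 Y48.0761
M3 S355
G01 X166.1833 Y55.4631 F2891
G01 X201.2012 Y59.1942 F2891
G01 X223.0023 Y63.3000 F2891
G0 X149.2581 Y117.3938
M3 S413
G01 X135.8906 Y109.5843 F1268
G01 X92.0624 Y76.7490 F1268
G01 X52.3994 Y57.3000 F1268
G0 X243.1134 Y107.8677
M3 S413
G01 X84.6557 Y139.7458 F1268
G01 X183.6001 Y66.1291 F1268
G01 X210.0329 Y73.4221 F1268
G01 X250.9488 Y58.2890 F1268
G01 X243.1134 Y107.8677 F1268
G0 X157.2413 Y164.4260
M3 S827
G01 X123.6051 Y56.3499 F832
M5
G0 X0.0000 Y0.0000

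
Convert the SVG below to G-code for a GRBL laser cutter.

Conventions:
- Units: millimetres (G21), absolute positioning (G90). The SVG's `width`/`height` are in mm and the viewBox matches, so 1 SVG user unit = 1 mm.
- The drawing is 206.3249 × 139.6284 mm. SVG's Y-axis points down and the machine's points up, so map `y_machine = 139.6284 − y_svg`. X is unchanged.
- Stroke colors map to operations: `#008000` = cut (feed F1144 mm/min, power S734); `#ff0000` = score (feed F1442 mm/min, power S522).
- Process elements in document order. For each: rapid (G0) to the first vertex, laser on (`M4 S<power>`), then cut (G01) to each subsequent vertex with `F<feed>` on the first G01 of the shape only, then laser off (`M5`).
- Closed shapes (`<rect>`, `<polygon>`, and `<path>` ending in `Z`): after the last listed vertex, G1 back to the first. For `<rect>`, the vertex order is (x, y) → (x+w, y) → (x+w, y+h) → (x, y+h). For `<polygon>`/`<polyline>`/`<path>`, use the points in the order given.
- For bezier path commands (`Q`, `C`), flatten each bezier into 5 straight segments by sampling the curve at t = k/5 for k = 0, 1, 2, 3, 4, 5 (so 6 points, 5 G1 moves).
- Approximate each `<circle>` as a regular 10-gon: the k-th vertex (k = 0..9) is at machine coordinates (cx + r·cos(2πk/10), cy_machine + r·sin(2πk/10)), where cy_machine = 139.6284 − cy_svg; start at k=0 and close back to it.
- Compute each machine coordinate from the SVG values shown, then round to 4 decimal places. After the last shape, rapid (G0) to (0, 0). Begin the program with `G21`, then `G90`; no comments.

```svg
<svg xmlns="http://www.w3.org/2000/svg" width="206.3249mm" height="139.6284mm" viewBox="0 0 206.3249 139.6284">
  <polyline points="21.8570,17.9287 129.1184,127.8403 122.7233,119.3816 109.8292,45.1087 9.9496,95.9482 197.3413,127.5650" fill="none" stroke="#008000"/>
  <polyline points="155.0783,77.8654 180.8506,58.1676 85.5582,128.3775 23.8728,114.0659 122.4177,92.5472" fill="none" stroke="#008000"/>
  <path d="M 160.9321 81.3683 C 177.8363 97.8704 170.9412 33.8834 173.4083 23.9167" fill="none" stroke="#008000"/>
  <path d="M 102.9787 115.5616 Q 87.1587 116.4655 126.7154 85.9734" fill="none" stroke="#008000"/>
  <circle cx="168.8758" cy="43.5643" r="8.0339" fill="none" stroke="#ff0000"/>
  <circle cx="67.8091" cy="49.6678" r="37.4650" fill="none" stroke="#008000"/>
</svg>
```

G21
G90
G0 X21.8570 Y121.6997
M4 S734
G01 X129.1184 Y11.7881 F1144
G01 X122.7233 Y20.2468
G01 X109.8292 Y94.5197
G01 X9.9496 Y43.6802
G01 X197.3413 Y12.0634
M5
G0 X155.0783 Y61.7630
M4 S734
G01 X180.8506 Y81.4608 F1144
G01 X85.5582 Y11.2509
G01 X23.8728 Y25.5625
G01 X122.4177 Y47.0812
M5
G0 X160.9321 Y58.2601
M4 S734
G01 X168.4840 Y56.9415 F1144
G01 X171.9158 Y68.4837
G01 X172.8193 Y86.4305
G01 X172.7862 Y104.3253
G01 X173.4083 Y115.7117
M5
G0 X102.9787 Y24.0668
M4 S734
G01 X98.8658 Y24.9611 F1144
G01 X99.1830 Y28.3670
G01 X103.9303 Y34.2847
G01 X113.1078 Y42.7140
G01 X126.7154 Y53.6550
M5
G0 X176.9097 Y96.0641
M4 S522
G01 X175.3754 Y100.7863 F1442
G01 X171.3584 Y103.7048
G01 X166.3932 Y103.7048
G01 X162.3762 Y100.7863
G01 X160.8419 Y96.0641
G01 X162.3762 Y91.3419
G01 X166.3932 Y88.4234
G01 X171.3584 Y88.4234
G01 X175.3754 Y91.3419
G01 X176.9097 Y96.0641
M5
G0 X105.2741 Y89.9606
M4 S734
G01 X98.1189 Y111.9820 F1144
G01 X79.3864 Y125.5919
G01 X56.2318 Y125.5919
G01 X37.4993 Y111.9820
G01 X30.3441 Y89.9606
G01 X37.4993 Y67.9392
G01 X56.2318 Y54.3293
G01 X79.3864 Y54.3293
G01 X98.1189 Y67.9392
G01 X105.2741 Y89.9606
M5
G0 X0.0000 Y0.0000

Since the viewBox matches the mm dimensions, user units are millimetres directly. The only transform is the Y-flip y_m = 139.6284 − y_svg.

Shape 1 is a open polyline drawn with `<polyline>`. Its stroke #008000 means cut at S734, F1144. After flipping Y the toolpath is (21.8570,121.6997) → (129.1184,11.7881) → (122.7233,20.2468) → (109.8292,94.5197) → (9.9496,43.6802) → (197.3413,12.0634).

Shape 2 is a open polyline drawn with `<polyline>`. Its stroke #008000 means cut at S734, F1144. After flipping Y the toolpath is (155.0783,61.7630) → (180.8506,81.4608) → (85.5582,11.2509) → (23.8728,25.5625) → (122.4177,47.0812).

Shape 3 is a cubic bezier drawn with `<path>`. Its stroke #008000 means cut at S734, F1144. After flipping Y the toolpath is (160.9321,58.2601) → (168.4840,56.9415) → (171.9158,68.4837) → (172.8193,86.4305) → (172.7862,104.3253) → (173.4083,115.7117).

Shape 4 is a quadratic bezier drawn with `<path>`. Its stroke #008000 means cut at S734, F1144. After flipping Y the toolpath is (102.9787,24.0668) → (98.8658,24.9611) → (99.1830,28.3670) → (103.9303,34.2847) → (113.1078,42.7140) → (126.7154,53.6550).

Shape 5 is a circle drawn with `<circle>`. Its stroke #ff0000 means score at S522, F1442. After flipping Y the toolpath is (176.9097,96.0641) → (175.3754,100.7863) → (171.3584,103.7048) → (166.3932,103.7048) → (162.3762,100.7863) → (160.8419,96.0641) → (162.3762,91.3419) → (166.3932,88.4234) → (171.3584,88.4234) → (175.3754,91.3419) → (176.9097,96.0641), returning to the start.

Shape 6 is a circle drawn with `<circle>`. Its stroke #008000 means cut at S734, F1144. After flipping Y the toolpath is (105.2741,89.9606) → (98.1189,111.9820) → (79.3864,125.5919) → (56.2318,125.5919) → (37.4993,111.9820) → (30.3441,89.9606) → (37.4993,67.9392) → (56.2318,54.3293) → (79.3864,54.3293) → (98.1189,67.9392) → (105.2741,89.9606), returning to the start.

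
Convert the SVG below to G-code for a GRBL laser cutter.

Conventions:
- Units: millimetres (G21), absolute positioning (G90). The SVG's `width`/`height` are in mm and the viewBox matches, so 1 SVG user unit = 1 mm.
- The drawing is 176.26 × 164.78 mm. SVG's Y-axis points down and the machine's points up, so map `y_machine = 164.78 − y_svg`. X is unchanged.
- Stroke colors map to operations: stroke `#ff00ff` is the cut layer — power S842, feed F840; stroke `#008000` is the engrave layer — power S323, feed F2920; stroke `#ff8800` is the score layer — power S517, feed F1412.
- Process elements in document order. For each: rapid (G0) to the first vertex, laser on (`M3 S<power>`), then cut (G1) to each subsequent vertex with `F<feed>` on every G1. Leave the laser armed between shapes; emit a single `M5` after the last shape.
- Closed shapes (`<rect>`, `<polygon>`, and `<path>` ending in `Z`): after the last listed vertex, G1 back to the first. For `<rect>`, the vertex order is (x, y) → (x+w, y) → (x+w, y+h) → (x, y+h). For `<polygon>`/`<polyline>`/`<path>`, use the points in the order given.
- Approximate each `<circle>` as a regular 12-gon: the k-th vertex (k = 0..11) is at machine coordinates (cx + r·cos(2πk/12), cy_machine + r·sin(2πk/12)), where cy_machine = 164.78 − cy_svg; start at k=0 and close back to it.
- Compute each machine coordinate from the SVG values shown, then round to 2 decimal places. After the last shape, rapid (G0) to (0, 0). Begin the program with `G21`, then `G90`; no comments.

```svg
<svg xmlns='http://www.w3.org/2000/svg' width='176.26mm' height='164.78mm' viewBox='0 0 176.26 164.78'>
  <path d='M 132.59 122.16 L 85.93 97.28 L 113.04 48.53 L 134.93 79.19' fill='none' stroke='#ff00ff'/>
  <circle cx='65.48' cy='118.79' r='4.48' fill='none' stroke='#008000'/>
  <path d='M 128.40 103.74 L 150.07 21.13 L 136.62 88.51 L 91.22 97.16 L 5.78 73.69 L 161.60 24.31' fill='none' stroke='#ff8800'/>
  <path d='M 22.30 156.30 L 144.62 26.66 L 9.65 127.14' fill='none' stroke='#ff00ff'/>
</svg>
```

1 u = 1 mm; y_m = 164.78 − y.

[1] `<path>` open polyline, #ff00ff→cut S842 F840: (132.59,42.62) → (85.93,67.50) → (113.04,116.25) → (134.93,85.59)

[2] `<circle>` circle, #008000→engrave S323 F2920: (69.96,45.99) → (69.36,48.23) → (67.72,49.87) → (65.48,50.47) → (63.24,49.87) → (61.60,48.23) → (61.00,45.99) → (61.60,43.75) → (63.24,42.11) → (65.48,41.51) → (67.72,42.11) → (69.36,43.75) → (69.96,45.99) (closed)

[3] `<path>` open polyline, #ff8800→score S517 F1412: (128.40,61.04) → (150.07,143.65) → (136.62,76.27) → (91.22,67.62) → (5.78,91.09) → (161.60,140.47)

[4] `<path>` open polyline, #ff00ff→cut S842 F840: (22.30,8.48) → (144.62,138.12) → (9.65,37.64)

G21
G90
G0 X132.59 Y42.62
M3 S842
G1 X85.93 Y67.50 F840
G1 X113.04 Y116.25 F840
G1 X134.93 Y85.59 F840
G0 X69.96 Y45.99
M3 S323
G1 X69.36 Y48.23 F2920
G1 X67.72 Y49.87 F2920
G1 X65.48 Y50.47 F2920
G1 X63.24 Y49.87 F2920
G1 X61.60 Y48.23 F2920
G1 X61.00 Y45.99 F2920
G1 X61.60 Y43.75 F2920
G1 X63.24 Y42.11 F2920
G1 X65.48 Y41.51 F2920
G1 X67.72 Y42.11 F2920
G1 X69.36 Y43.75 F2920
G1 X69.96 Y45.99 F2920
G0 X128.40 Y61.04
M3 S517
G1 X150.07 Y143.65 F1412
G1 X136.62 Y76.27 F1412
G1 X91.22 Y67.62 F1412
G1 X5.78 Y91.09 F1412
G1 X161.60 Y140.47 F1412
G0 X22.30 Y8.48
M3 S842
G1 X144.62 Y138.12 F840
G1 X9.65 Y37.64 F840
M5
G0 X0.00 Y0.00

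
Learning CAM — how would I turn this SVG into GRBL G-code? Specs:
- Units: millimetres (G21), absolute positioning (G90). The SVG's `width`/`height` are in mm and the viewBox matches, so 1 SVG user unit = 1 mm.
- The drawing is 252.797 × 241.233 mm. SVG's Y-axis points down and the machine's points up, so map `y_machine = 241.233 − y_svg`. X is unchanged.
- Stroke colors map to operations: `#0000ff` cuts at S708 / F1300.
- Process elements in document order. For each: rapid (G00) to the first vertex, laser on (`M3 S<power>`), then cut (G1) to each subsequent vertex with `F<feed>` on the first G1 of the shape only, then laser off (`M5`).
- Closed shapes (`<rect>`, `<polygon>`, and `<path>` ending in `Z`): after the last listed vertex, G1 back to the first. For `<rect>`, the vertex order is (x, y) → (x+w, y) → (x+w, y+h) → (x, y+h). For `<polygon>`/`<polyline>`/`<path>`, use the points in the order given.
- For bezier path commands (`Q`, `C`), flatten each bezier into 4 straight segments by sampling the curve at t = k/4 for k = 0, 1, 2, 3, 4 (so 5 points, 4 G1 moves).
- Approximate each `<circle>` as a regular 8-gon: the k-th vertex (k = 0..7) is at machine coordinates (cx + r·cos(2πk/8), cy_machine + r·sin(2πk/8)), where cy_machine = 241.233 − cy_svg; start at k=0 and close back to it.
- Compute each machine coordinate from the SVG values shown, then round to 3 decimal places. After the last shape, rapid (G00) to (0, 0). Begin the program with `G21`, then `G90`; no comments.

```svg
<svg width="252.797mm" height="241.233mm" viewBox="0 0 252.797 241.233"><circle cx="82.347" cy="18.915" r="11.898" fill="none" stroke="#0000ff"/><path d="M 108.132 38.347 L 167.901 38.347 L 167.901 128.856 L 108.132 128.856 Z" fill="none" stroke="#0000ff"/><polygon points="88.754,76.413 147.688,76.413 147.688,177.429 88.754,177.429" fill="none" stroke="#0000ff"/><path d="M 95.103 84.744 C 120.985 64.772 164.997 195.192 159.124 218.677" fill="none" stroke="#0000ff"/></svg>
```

1 u = 1 mm; y_m = 241.233 − y.

[1] `<circle>` circle, #0000ff→cut S708 F1300: (94.245,222.318) → (90.760,230.731) → (82.347,234.216) → (73.934,230.731) → (70.449,222.318) → (73.934,213.905) → (82.347,210.420) → (90.760,213.905) → (94.245,222.318) (closed)

[2] `<path>` rectangle, #0000ff→cut S708 F1300: (108.132,202.886) → (167.901,202.886) → (167.901,112.377) → (108.132,112.377) → (108.132,202.886) (closed)

[3] `<polygon>` rectangle, #0000ff→cut S708 F1300: (88.754,164.820) → (147.688,164.820) → (147.688,63.804) → (88.754,63.804) → (88.754,164.820) (closed)

[4] `<path>` cubic bezier, #0000ff→cut S708 F1300: (95.103,156.489) → (116.851,147.290) → (139.022,105.819) → (155.238,56.199) → (159.124,22.556)

G21
G90
G00 X94.245 Y222.318
M3 S708
G1 X90.760 Y230.731 F1300
G1 X82.347 Y234.216
G1 X73.934 Y230.731
G1 X70.449 Y222.318
G1 X73.934 Y213.905
G1 X82.347 Y210.420
G1 X90.760 Y213.905
G1 X94.245 Y222.318
M5
G00 X108.132 Y202.886
M3 S708
G1 X167.901 Y202.886 F1300
G1 X167.901 Y112.377
G1 X108.132 Y112.377
G1 X108.132 Y202.886
M5
G00 X88.754 Y164.820
M3 S708
G1 X147.688 Y164.820 F1300
G1 X147.688 Y63.804
G1 X88.754 Y63.804
G1 X88.754 Y164.820
M5
G00 X95.103 Y156.489
M3 S708
G1 X116.851 Y147.290 F1300
G1 X139.022 Y105.819
G1 X155.238 Y56.199
G1 X159.124 Y22.556
M5
G00 X0.000 Y0.000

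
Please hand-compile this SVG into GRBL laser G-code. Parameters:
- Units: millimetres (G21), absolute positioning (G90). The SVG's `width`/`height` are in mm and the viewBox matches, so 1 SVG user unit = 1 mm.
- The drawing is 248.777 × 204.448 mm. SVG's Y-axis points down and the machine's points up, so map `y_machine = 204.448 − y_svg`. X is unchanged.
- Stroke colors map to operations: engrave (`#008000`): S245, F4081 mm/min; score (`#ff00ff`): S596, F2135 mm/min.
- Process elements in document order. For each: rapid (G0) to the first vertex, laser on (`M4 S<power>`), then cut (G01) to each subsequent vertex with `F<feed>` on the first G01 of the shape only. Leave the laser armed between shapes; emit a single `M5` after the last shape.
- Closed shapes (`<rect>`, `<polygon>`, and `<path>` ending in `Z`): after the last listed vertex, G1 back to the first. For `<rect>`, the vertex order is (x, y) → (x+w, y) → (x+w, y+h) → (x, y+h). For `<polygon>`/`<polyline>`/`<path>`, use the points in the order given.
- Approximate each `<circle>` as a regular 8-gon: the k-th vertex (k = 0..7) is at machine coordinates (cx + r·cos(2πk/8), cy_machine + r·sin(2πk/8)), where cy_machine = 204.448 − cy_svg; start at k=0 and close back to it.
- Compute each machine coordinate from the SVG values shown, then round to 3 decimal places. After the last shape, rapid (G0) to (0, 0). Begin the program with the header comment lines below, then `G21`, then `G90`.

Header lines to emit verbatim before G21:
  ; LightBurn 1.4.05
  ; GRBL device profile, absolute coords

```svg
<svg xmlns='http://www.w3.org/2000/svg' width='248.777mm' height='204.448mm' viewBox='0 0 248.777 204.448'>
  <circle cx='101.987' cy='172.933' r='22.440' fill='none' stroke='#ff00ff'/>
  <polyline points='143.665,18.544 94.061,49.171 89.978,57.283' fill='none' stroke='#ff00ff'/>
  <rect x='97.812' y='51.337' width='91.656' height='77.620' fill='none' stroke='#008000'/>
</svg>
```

; LightBurn 1.4.05
; GRBL device profile, absolute coords
G21
G90
G0 X124.427 Y31.515
M4 S596
G01 X117.854 Y47.382 F2135
G01 X101.987 Y53.955
G01 X86.120 Y47.382
G01 X79.547 Y31.515
G01 X86.120 Y15.648
G01 X101.987 Y9.075
G01 X117.854 Y15.648
G01 X124.427 Y31.515
G0 X143.665 Y185.904
M4 S596
G01 X94.061 Y155.277 F2135
G01 X89.978 Y147.165
G0 X97.812 Y153.111
M4 S245
G01 X189.468 Y153.111 F4081
G01 X189.468 Y75.491
G01 X97.812 Y75.491
G01 X97.812 Y153.111
M5
G0 X0.000 Y0.000

1 u = 1 mm; y_m = 204.448 − y.

[1] `<circle>` circle, #ff00ff→score S596 F2135: (124.427,31.515) → (117.854,47.382) → (101.987,53.955) → (86.120,47.382) → (79.547,31.515) → (86.120,15.648) → (101.987,9.075) → (117.854,15.648) → (124.427,31.515) (closed)

[2] `<polyline>` open polyline, #ff00ff→score S596 F2135: (143.665,185.904) → (94.061,155.277) → (89.978,147.165)

[3] `<rect>` rectangle, #008000→engrave S245 F4081: (97.812,153.111) → (189.468,153.111) → (189.468,75.491) → (97.812,75.491) → (97.812,153.111) (closed)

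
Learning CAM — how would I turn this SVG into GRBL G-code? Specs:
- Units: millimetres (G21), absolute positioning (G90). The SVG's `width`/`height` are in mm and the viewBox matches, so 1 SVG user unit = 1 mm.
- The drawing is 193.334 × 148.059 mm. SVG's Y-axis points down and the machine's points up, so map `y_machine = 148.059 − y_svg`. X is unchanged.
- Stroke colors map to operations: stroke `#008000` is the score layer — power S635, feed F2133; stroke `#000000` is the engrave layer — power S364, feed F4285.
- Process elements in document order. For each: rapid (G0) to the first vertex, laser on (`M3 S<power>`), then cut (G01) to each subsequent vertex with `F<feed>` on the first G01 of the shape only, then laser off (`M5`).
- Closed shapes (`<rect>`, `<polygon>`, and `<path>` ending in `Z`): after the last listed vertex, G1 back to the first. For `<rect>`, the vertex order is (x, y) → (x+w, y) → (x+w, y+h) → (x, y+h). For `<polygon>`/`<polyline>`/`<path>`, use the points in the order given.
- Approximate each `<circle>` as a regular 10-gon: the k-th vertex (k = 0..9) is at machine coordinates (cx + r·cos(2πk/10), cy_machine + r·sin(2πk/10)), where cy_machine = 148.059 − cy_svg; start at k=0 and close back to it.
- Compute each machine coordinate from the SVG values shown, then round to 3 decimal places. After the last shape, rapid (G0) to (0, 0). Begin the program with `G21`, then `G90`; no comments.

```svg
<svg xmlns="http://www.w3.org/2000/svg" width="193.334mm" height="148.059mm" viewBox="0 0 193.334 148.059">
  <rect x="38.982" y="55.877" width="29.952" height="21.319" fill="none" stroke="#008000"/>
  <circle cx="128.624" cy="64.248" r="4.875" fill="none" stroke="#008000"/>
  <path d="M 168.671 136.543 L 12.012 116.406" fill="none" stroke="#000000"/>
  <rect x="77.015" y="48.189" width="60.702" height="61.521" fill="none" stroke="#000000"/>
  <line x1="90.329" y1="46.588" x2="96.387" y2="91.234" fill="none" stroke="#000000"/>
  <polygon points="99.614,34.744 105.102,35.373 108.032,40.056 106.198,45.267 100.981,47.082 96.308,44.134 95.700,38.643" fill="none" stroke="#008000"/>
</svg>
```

1 u = 1 mm; y_m = 148.059 − y.

[1] `<rect>` rectangle, #008000→score S635 F2133: (38.982,92.182) → (68.934,92.182) → (68.934,70.863) → (38.982,70.863) → (38.982,92.182) (closed)

[2] `<circle>` circle, #008000→score S635 F2133: (133.499,83.811) → (132.568,86.676) → (130.130,88.447) → (127.118,88.447) → (124.680,86.676) → (123.749,83.811) → (124.680,80.946) → (127.118,79.175) → (130.130,79.175) → (132.568,80.946) → (133.499,83.811) (closed)

[3] `<path>` line segment, #000000→engrave S364 F4285: (168.671,11.516) → (12.012,31.653)

[4] `<rect>` rectangle, #000000→engrave S364 F4285: (77.015,99.870) → (137.717,99.870) → (137.717,38.349) → (77.015,38.349) → (77.015,99.870) (closed)

[5] `<line>` line segment, #000000→engrave S364 F4285: (90.329,101.471) → (96.387,56.825)

[6] `<polygon>` regular polygon, #008000→score S635 F2133: (99.614,113.315) → (105.102,112.686) → (108.032,108.003) → (106.198,102.792) → (100.981,100.977) → (96.308,103.925) → (95.700,109.416) → (99.614,113.315) (closed)

G21
G90
G0 X38.982 Y92.182
M3 S635
G01 X68.934 Y92.182 F2133
G01 X68.934 Y70.863
G01 X38.982 Y70.863
G01 X38.982 Y92.182
M5
G0 X133.499 Y83.811
M3 S635
G01 X132.568 Y86.676 F2133
G01 X130.130 Y88.447
G01 X127.118 Y88.447
G01 X124.680 Y86.676
G01 X123.749 Y83.811
G01 X124.680 Y80.946
G01 X127.118 Y79.175
G01 X130.130 Y79.175
G01 X132.568 Y80.946
G01 X133.499 Y83.811
M5
G0 X168.671 Y11.516
M3 S364
G01 X12.012 Y31.653 F4285
M5
G0 X77.015 Y99.870
M3 S364
G01 X137.717 Y99.870 F4285
G01 X137.717 Y38.349
G01 X77.015 Y38.349
G01 X77.015 Y99.870
M5
G0 X90.329 Y101.471
M3 S364
G01 X96.387 Y56.825 F4285
M5
G0 X99.614 Y113.315
M3 S635
G01 X105.102 Y112.686 F2133
G01 X108.032 Y108.003
G01 X106.198 Y102.792
G01 X100.981 Y100.977
G01 X96.308 Y103.925
G01 X95.700 Y109.416
G01 X99.614 Y113.315
M5
G0 X0.000 Y0.000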